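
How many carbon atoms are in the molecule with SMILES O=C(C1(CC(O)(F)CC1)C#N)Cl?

The symbol for carbon appears 7 times in the SMILES. (Cl is a single chlorine, not C + l.)

7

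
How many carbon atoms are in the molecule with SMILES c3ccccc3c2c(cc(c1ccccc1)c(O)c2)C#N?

19

The symbol for carbon appears 19 times in the SMILES. Lowercase c denotes aromatic carbon and counts toward C.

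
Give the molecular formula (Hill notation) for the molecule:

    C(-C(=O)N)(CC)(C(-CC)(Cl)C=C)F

Heavy atoms from the SMILES: 9 C, 1 Cl, 1 F, 1 N, 1 O.
Implicit hydrogens by atom environment:
  3 × C: 2 H each → 6
  3 × C: no H
  2 × C: 3 H each → 6
  1 × C: 1 H
  1 × Cl: no H
  1 × F: no H
  1 × N: 2 H
  1 × O: no H
  Total hydrogens = 15.
Molecular formula: C9H15ClFNO

C9H15ClFNO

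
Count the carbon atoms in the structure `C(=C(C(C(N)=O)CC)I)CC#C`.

9

The symbol for carbon appears 9 times in the SMILES.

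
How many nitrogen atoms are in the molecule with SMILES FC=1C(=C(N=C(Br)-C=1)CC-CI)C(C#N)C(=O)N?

The symbol for nitrogen appears 3 times in the SMILES.

3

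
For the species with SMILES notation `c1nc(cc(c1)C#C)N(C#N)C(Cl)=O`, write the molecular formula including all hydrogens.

Heavy atoms from the SMILES: 9 C, 1 Cl, 3 N, 1 O.
Implicit hydrogens by atom environment:
  3 × C (aromatic): 1 H each → 3
  3 × C: no H
  2 × C (aromatic): no H
  2 × N: no H
  1 × C: 1 H
  1 × Cl: no H
  1 × N (aromatic): no H
  1 × O: no H
  Total hydrogens = 4.
Molecular formula: C9H4ClN3O

C9H4ClN3O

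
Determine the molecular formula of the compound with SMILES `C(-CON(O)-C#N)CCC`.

C6H12N2O2

Heavy atoms from the SMILES: 6 C, 2 N, 2 O.
Implicit hydrogens by atom environment:
  4 × C: 2 H each → 8
  2 × N: no H
  1 × C: 3 H
  1 × C: no H
  1 × O: 1 H
  1 × O: no H
  Total hydrogens = 12.
Molecular formula: C6H12N2O2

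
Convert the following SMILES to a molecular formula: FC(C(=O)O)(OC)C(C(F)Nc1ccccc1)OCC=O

C13H15F2NO5

Heavy atoms from the SMILES: 13 C, 2 F, 1 N, 5 O.
Implicit hydrogens by atom environment:
  5 × C (aromatic): 1 H each → 5
  4 × O: no H
  3 × C: 1 H each → 3
  2 × C: no H
  2 × F: no H
  1 × C: 3 H
  1 × C: 2 H
  1 × C (aromatic): no H
  1 × N: 1 H
  1 × O: 1 H
  Total hydrogens = 15.
Molecular formula: C13H15F2NO5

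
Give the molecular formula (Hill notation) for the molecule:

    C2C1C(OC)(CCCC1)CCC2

Heavy atoms from the SMILES: 11 C, 1 O.
Implicit hydrogens by atom environment:
  8 × C: 2 H each → 16
  1 × C: 3 H
  1 × C: 1 H
  1 × C: no H
  1 × O: no H
  Total hydrogens = 20.
Molecular formula: C11H20O

C11H20O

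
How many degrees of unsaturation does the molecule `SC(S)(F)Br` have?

Molecular formula from the SMILES: CH2BrFS2.
DoU = (2C + 2 + N − H − X)/2 = (2·1 + 2 + 0 − 2 − 2)/2 = 0/2 = 0.
(Structurally: 0 ring(s) + 0 π bond(s) = 0.)

0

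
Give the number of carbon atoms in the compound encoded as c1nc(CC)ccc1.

The symbol for carbon appears 7 times in the SMILES. Lowercase c denotes aromatic carbon and counts toward C.

7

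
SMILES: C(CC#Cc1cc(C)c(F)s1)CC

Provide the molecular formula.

C11H13FS

Heavy atoms from the SMILES: 11 C, 1 F, 1 S.
Implicit hydrogens by atom environment:
  3 × C: 2 H each → 6
  3 × C (aromatic): no H
  2 × C: 3 H each → 6
  2 × C: no H
  1 × C (aromatic): 1 H
  1 × F: no H
  1 × S (aromatic): no H
  Total hydrogens = 13.
Molecular formula: C11H13FS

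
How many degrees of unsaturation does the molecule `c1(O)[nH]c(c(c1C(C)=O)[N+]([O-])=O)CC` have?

5

Molecular formula from the SMILES: C8H10N2O4.
DoU = (2C + 2 + N − H − X)/2 = (2·8 + 2 + 2 − 10 − 0)/2 = 10/2 = 5.
(Structurally: 1 ring(s) + 4 π bond(s) = 5.)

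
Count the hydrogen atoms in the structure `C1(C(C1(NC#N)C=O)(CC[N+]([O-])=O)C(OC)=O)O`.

Hydrogens are implicit in SMILES; fill each atom to its normal valence:
  4 × C: no H
  4 × O: no H
  2 × C: 2 H each → 4
  2 × C: 1 H each → 2
  1 × C: 3 H
  1 × N: 1 H
  1 × N (charge +1): no H
  1 × N: no H
  1 × O: 1 H
  1 × O (charge -1): no H
  Total hydrogens = 11.

11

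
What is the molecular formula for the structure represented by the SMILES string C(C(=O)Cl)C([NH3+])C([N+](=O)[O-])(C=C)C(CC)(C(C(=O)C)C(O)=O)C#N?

Heavy atoms from the SMILES: 14 C, 1 Cl, 3 N, 6 O.
Implicit hydrogens by atom environment:
  6 × C: no H
  4 × O: no H
  3 × C: 2 H each → 6
  3 × C: 1 H each → 3
  2 × C: 3 H each → 6
  1 × Cl: no H
  1 × N (charge +1): 3 H
  1 × N (charge +1): no H
  1 × N: no H
  1 × O: 1 H
  1 × O (charge -1): no H
  Total hydrogens = 19.
Net charge +1.
Molecular formula: C14H19ClN3O6+

C14H19ClN3O6+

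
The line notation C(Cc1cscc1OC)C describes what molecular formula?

C8H12OS

Heavy atoms from the SMILES: 8 C, 1 O, 1 S.
Implicit hydrogens by atom environment:
  2 × C: 3 H each → 6
  2 × C: 2 H each → 4
  2 × C (aromatic): 1 H each → 2
  2 × C (aromatic): no H
  1 × O: no H
  1 × S (aromatic): no H
  Total hydrogens = 12.
Molecular formula: C8H12OS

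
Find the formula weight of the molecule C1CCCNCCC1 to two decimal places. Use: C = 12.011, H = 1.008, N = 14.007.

Molecular formula: C7H15N.
M = 7×12.011 + 15×1.008 + 1×14.007 = 113.20 g/mol.

113.20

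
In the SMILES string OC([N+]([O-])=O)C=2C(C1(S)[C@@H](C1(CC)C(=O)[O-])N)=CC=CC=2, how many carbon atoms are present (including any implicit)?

13

The symbol for carbon appears 13 times in the SMILES.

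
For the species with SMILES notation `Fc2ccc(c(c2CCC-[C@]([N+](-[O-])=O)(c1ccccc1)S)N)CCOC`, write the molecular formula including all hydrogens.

Heavy atoms from the SMILES: 19 C, 1 F, 2 N, 3 O, 1 S.
Implicit hydrogens by atom environment:
  7 × C (aromatic): 1 H each → 7
  5 × C: 2 H each → 10
  5 × C (aromatic): no H
  2 × O: no H
  1 × C: 3 H
  1 × C: no H
  1 × F: no H
  1 × N: 2 H
  1 × N (charge +1): no H
  1 × O (charge -1): no H
  1 × S: 1 H
  Total hydrogens = 23.
Molecular formula: C19H23FN2O3S

C19H23FN2O3S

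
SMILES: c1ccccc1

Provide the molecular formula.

C6H6

Heavy atoms from the SMILES: 6 C.
Implicit hydrogens by atom environment:
  6 × C (aromatic): 1 H each → 6
  Total hydrogens = 6.
Molecular formula: C6H6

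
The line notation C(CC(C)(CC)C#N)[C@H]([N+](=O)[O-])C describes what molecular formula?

C9H16N2O2

Heavy atoms from the SMILES: 9 C, 2 N, 2 O.
Implicit hydrogens by atom environment:
  3 × C: 3 H each → 9
  3 × C: 2 H each → 6
  2 × C: no H
  1 × C: 1 H
  1 × N (charge +1): no H
  1 × N: no H
  1 × O: no H
  1 × O (charge -1): no H
  Total hydrogens = 16.
Molecular formula: C9H16N2O2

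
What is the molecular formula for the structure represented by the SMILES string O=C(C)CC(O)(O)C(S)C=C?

Heavy atoms from the SMILES: 7 C, 3 O, 1 S.
Implicit hydrogens by atom environment:
  2 × C: 2 H each → 4
  2 × C: 1 H each → 2
  2 × C: no H
  2 × O: 1 H each → 2
  1 × C: 3 H
  1 × O: no H
  1 × S: 1 H
  Total hydrogens = 12.
Molecular formula: C7H12O3S

C7H12O3S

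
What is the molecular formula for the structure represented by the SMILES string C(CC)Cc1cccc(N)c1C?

C11H17N

Heavy atoms from the SMILES: 11 C, 1 N.
Implicit hydrogens by atom environment:
  3 × C: 2 H each → 6
  3 × C (aromatic): 1 H each → 3
  3 × C (aromatic): no H
  2 × C: 3 H each → 6
  1 × N: 2 H
  Total hydrogens = 17.
Molecular formula: C11H17N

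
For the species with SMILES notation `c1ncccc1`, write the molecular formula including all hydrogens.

Heavy atoms from the SMILES: 5 C, 1 N.
Implicit hydrogens by atom environment:
  5 × C (aromatic): 1 H each → 5
  1 × N (aromatic): no H
  Total hydrogens = 5.
Molecular formula: C5H5N

C5H5N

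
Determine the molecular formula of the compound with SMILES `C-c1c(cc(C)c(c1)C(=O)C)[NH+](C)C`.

C12H18NO+

Heavy atoms from the SMILES: 12 C, 1 N, 1 O.
Implicit hydrogens by atom environment:
  5 × C: 3 H each → 15
  4 × C (aromatic): no H
  2 × C (aromatic): 1 H each → 2
  1 × C: no H
  1 × N (charge +1): 1 H
  1 × O: no H
  Total hydrogens = 18.
Net charge +1.
Molecular formula: C12H18NO+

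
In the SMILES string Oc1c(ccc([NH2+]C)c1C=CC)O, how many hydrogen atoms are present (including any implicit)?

14

Hydrogens are implicit in SMILES; fill each atom to its normal valence:
  4 × C (aromatic): no H
  2 × C: 3 H each → 6
  2 × C (aromatic): 1 H each → 2
  2 × C: 1 H each → 2
  2 × O: 1 H each → 2
  1 × N (charge +1): 2 H
  Total hydrogens = 14.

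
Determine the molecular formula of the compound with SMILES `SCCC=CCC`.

C6H12S

Heavy atoms from the SMILES: 6 C, 1 S.
Implicit hydrogens by atom environment:
  3 × C: 2 H each → 6
  2 × C: 1 H each → 2
  1 × C: 3 H
  1 × S: 1 H
  Total hydrogens = 12.
Molecular formula: C6H12S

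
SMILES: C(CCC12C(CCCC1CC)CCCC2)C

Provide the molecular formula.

C16H30

Heavy atoms from the SMILES: 16 C.
Implicit hydrogens by atom environment:
  11 × C: 2 H each → 22
  2 × C: 3 H each → 6
  2 × C: 1 H each → 2
  1 × C: no H
  Total hydrogens = 30.
Molecular formula: C16H30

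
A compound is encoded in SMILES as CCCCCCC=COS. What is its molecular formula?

Heavy atoms from the SMILES: 8 C, 1 O, 1 S.
Implicit hydrogens by atom environment:
  5 × C: 2 H each → 10
  2 × C: 1 H each → 2
  1 × C: 3 H
  1 × O: no H
  1 × S: 1 H
  Total hydrogens = 16.
Molecular formula: C8H16OS

C8H16OS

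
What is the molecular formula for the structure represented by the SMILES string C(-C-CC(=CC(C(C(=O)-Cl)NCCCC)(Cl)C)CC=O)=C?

C16H25Cl2NO2

Heavy atoms from the SMILES: 16 C, 2 Cl, 1 N, 2 O.
Implicit hydrogens by atom environment:
  7 × C: 2 H each → 14
  4 × C: 1 H each → 4
  3 × C: no H
  2 × C: 3 H each → 6
  2 × Cl: no H
  2 × O: no H
  1 × N: 1 H
  Total hydrogens = 25.
Molecular formula: C16H25Cl2NO2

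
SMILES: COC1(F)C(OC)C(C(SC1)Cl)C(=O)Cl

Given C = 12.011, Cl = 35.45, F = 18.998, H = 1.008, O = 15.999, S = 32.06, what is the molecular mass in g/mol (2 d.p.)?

277.13

Molecular formula: C8H11Cl2FO3S.
M = 8×12.011 + 2×35.45 + 1×18.998 + 11×1.008 + 3×15.999 + 1×32.06 = 277.13 g/mol.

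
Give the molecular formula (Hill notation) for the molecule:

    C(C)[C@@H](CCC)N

C6H15N

Heavy atoms from the SMILES: 6 C, 1 N.
Implicit hydrogens by atom environment:
  3 × C: 2 H each → 6
  2 × C: 3 H each → 6
  1 × C: 1 H
  1 × N: 2 H
  Total hydrogens = 15.
Molecular formula: C6H15N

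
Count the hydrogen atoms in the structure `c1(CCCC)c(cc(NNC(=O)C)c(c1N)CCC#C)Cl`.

Hydrogens are implicit in SMILES; fill each atom to its normal valence:
  5 × C: 2 H each → 10
  5 × C (aromatic): no H
  2 × C: 3 H each → 6
  2 × C: no H
  2 × N: 1 H each → 2
  1 × C (aromatic): 1 H
  1 × C: 1 H
  1 × Cl: no H
  1 × N: 2 H
  1 × O: no H
  Total hydrogens = 22.

22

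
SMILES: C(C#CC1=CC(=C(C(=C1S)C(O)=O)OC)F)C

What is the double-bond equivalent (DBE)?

7

Molecular formula from the SMILES: C12H11FO3S.
DoU = (2C + 2 + N − H − X)/2 = (2·12 + 2 + 0 − 11 − 1)/2 = 14/2 = 7.
(Structurally: 1 ring(s) + 6 π bond(s) = 7.)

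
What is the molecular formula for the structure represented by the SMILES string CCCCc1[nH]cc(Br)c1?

C8H12BrN

Heavy atoms from the SMILES: 1 Br, 8 C, 1 N.
Implicit hydrogens by atom environment:
  3 × C: 2 H each → 6
  2 × C (aromatic): 1 H each → 2
  2 × C (aromatic): no H
  1 × Br: no H
  1 × C: 3 H
  1 × N (aromatic): 1 H
  Total hydrogens = 12.
Molecular formula: C8H12BrN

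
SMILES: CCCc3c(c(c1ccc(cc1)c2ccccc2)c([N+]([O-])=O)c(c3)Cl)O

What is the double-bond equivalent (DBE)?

Molecular formula from the SMILES: C21H18ClNO3.
DoU = (2C + 2 + N − H − X)/2 = (2·21 + 2 + 1 − 18 − 1)/2 = 26/2 = 13.
(Structurally: 3 ring(s) + 10 π bond(s) = 13.)

13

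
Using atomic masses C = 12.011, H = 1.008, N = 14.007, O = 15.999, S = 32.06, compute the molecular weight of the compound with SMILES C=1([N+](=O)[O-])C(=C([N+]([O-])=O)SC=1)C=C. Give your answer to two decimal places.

Molecular formula: C6H4N2O4S.
M = 6×12.011 + 4×1.008 + 2×14.007 + 4×15.999 + 1×32.06 = 200.17 g/mol.

200.17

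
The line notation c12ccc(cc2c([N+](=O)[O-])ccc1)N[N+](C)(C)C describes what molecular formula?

C13H16N3O2+

Heavy atoms from the SMILES: 13 C, 3 N, 2 O.
Implicit hydrogens by atom environment:
  6 × C (aromatic): 1 H each → 6
  4 × C (aromatic): no H
  3 × C: 3 H each → 9
  2 × N (charge +1): no H
  1 × N: 1 H
  1 × O: no H
  1 × O (charge -1): no H
  Total hydrogens = 16.
Net charge +1.
Molecular formula: C13H16N3O2+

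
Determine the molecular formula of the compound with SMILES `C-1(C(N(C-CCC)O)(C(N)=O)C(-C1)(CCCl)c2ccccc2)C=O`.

C18H25ClN2O3

Heavy atoms from the SMILES: 18 C, 1 Cl, 2 N, 3 O.
Implicit hydrogens by atom environment:
  6 × C: 2 H each → 12
  5 × C (aromatic): 1 H each → 5
  3 × C: no H
  2 × C: 1 H each → 2
  2 × O: no H
  1 × C: 3 H
  1 × C (aromatic): no H
  1 × Cl: no H
  1 × N: 2 H
  1 × N: no H
  1 × O: 1 H
  Total hydrogens = 25.
Molecular formula: C18H25ClN2O3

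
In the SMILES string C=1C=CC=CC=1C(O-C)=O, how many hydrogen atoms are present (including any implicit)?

Hydrogens are implicit in SMILES; fill each atom to its normal valence:
  5 × C (aromatic): 1 H each → 5
  2 × O: no H
  1 × C: 3 H
  1 × C (aromatic): no H
  1 × C: no H
  Total hydrogens = 8.

8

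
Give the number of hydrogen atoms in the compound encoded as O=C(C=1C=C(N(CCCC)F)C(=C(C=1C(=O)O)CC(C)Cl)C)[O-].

Hydrogens are implicit in SMILES; fill each atom to its normal valence:
  5 × C (aromatic): no H
  4 × C: 2 H each → 8
  3 × C: 3 H each → 9
  2 × C: no H
  2 × O: no H
  1 × C (aromatic): 1 H
  1 × C: 1 H
  1 × Cl: no H
  1 × F: no H
  1 × N: no H
  1 × O: 1 H
  1 × O (charge -1): no H
  Total hydrogens = 20.

20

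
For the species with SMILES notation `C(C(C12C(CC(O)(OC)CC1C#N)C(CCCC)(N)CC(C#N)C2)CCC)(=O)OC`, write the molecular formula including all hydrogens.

C23H37N3O4

Heavy atoms from the SMILES: 23 C, 3 N, 4 O.
Implicit hydrogens by atom environment:
  9 × C: 2 H each → 18
  6 × C: no H
  4 × C: 3 H each → 12
  4 × C: 1 H each → 4
  3 × O: no H
  2 × N: no H
  1 × N: 2 H
  1 × O: 1 H
  Total hydrogens = 37.
Molecular formula: C23H37N3O4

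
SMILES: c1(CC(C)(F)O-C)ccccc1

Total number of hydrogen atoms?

13

Hydrogens are implicit in SMILES; fill each atom to its normal valence:
  5 × C (aromatic): 1 H each → 5
  2 × C: 3 H each → 6
  1 × C: 2 H
  1 × C: no H
  1 × C (aromatic): no H
  1 × F: no H
  1 × O: no H
  Total hydrogens = 13.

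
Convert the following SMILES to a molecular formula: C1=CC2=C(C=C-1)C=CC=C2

C10H8

Heavy atoms from the SMILES: 10 C.
Implicit hydrogens by atom environment:
  8 × C (aromatic): 1 H each → 8
  2 × C (aromatic): no H
  Total hydrogens = 8.
Molecular formula: C10H8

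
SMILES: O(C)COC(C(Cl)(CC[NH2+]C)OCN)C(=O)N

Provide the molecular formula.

Heavy atoms from the SMILES: 9 C, 1 Cl, 3 N, 4 O.
Implicit hydrogens by atom environment:
  4 × C: 2 H each → 8
  4 × O: no H
  2 × C: 3 H each → 6
  2 × C: no H
  2 × N: 2 H each → 4
  1 × C: 1 H
  1 × Cl: no H
  1 × N (charge +1): 2 H
  Total hydrogens = 21.
Net charge +1.
Molecular formula: C9H21ClN3O4+

C9H21ClN3O4+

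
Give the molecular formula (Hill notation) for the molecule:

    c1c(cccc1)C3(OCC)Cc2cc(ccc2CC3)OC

Heavy atoms from the SMILES: 19 C, 2 O.
Implicit hydrogens by atom environment:
  8 × C (aromatic): 1 H each → 8
  4 × C: 2 H each → 8
  4 × C (aromatic): no H
  2 × C: 3 H each → 6
  2 × O: no H
  1 × C: no H
  Total hydrogens = 22.
Molecular formula: C19H22O2

C19H22O2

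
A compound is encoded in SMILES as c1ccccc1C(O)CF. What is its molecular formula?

C8H9FO

Heavy atoms from the SMILES: 8 C, 1 F, 1 O.
Implicit hydrogens by atom environment:
  5 × C (aromatic): 1 H each → 5
  1 × C: 2 H
  1 × C: 1 H
  1 × C (aromatic): no H
  1 × F: no H
  1 × O: 1 H
  Total hydrogens = 9.
Molecular formula: C8H9FO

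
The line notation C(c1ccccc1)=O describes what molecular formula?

Heavy atoms from the SMILES: 7 C, 1 O.
Implicit hydrogens by atom environment:
  5 × C (aromatic): 1 H each → 5
  1 × C: 1 H
  1 × C (aromatic): no H
  1 × O: no H
  Total hydrogens = 6.
Molecular formula: C7H6O

C7H6O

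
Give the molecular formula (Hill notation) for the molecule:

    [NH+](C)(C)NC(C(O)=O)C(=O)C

Heavy atoms from the SMILES: 6 C, 2 N, 3 O.
Implicit hydrogens by atom environment:
  3 × C: 3 H each → 9
  2 × C: no H
  2 × O: no H
  1 × C: 1 H
  1 × N: 1 H
  1 × N (charge +1): 1 H
  1 × O: 1 H
  Total hydrogens = 13.
Net charge +1.
Molecular formula: C6H13N2O3+

C6H13N2O3+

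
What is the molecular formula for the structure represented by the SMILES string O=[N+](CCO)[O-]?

Heavy atoms from the SMILES: 2 C, 1 N, 3 O.
Implicit hydrogens by atom environment:
  2 × C: 2 H each → 4
  1 × N (charge +1): no H
  1 × O: 1 H
  1 × O: no H
  1 × O (charge -1): no H
  Total hydrogens = 5.
Molecular formula: C2H5NO3

C2H5NO3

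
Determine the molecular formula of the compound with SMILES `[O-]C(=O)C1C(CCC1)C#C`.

Heavy atoms from the SMILES: 8 C, 2 O.
Implicit hydrogens by atom environment:
  3 × C: 2 H each → 6
  3 × C: 1 H each → 3
  2 × C: no H
  1 × O: no H
  1 × O (charge -1): no H
  Total hydrogens = 9.
Net charge -1.
Molecular formula: C8H9O2-

C8H9O2-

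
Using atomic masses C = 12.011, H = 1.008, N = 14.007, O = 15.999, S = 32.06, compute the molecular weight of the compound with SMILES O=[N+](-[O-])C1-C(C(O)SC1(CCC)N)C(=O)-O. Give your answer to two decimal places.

250.27

Molecular formula: C8H14N2O5S.
M = 8×12.011 + 14×1.008 + 2×14.007 + 5×15.999 + 1×32.06 = 250.27 g/mol.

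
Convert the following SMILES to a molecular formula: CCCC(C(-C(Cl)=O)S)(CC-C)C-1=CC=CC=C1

Heavy atoms from the SMILES: 15 C, 1 Cl, 1 O, 1 S.
Implicit hydrogens by atom environment:
  5 × C (aromatic): 1 H each → 5
  4 × C: 2 H each → 8
  2 × C: 3 H each → 6
  2 × C: no H
  1 × C: 1 H
  1 × C (aromatic): no H
  1 × Cl: no H
  1 × O: no H
  1 × S: 1 H
  Total hydrogens = 21.
Molecular formula: C15H21ClOS

C15H21ClOS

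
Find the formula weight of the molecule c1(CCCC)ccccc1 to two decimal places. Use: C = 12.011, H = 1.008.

134.22

Molecular formula: C10H14.
M = 10×12.011 + 14×1.008 = 134.22 g/mol.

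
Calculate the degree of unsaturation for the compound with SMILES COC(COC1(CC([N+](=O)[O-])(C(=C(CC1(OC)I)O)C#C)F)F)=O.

6

Molecular formula from the SMILES: C13H14F2INO7.
DoU = (2C + 2 + N − H − X)/2 = (2·13 + 2 + 1 − 14 − 3)/2 = 12/2 = 6.
(Structurally: 1 ring(s) + 5 π bond(s) = 6.)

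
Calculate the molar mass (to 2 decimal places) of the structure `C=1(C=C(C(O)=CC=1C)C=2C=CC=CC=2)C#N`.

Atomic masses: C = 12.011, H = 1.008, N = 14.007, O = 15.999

209.25

Molecular formula: C14H11NO.
M = 14×12.011 + 11×1.008 + 1×14.007 + 1×15.999 = 209.25 g/mol.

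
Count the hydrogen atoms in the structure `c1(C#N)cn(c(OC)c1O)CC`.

10

Hydrogens are implicit in SMILES; fill each atom to its normal valence:
  3 × C (aromatic): no H
  2 × C: 3 H each → 6
  1 × C: 2 H
  1 × C (aromatic): 1 H
  1 × C: no H
  1 × N (aromatic): no H
  1 × N: no H
  1 × O: 1 H
  1 × O: no H
  Total hydrogens = 10.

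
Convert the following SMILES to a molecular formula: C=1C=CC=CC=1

C6H6

Heavy atoms from the SMILES: 6 C.
Implicit hydrogens by atom environment:
  6 × C (aromatic): 1 H each → 6
  Total hydrogens = 6.
Molecular formula: C6H6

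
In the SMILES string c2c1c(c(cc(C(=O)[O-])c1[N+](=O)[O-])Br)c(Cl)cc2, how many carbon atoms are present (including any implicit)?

11

The symbol for carbon appears 11 times in the SMILES. Lowercase c denotes aromatic carbon and counts toward C.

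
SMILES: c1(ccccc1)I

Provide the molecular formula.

Heavy atoms from the SMILES: 6 C, 1 I.
Implicit hydrogens by atom environment:
  5 × C (aromatic): 1 H each → 5
  1 × C (aromatic): no H
  1 × I: no H
  Total hydrogens = 5.
Molecular formula: C6H5I

C6H5I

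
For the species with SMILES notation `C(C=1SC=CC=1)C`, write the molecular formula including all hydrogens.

C6H8S

Heavy atoms from the SMILES: 6 C, 1 S.
Implicit hydrogens by atom environment:
  3 × C (aromatic): 1 H each → 3
  1 × C: 3 H
  1 × C: 2 H
  1 × C (aromatic): no H
  1 × S (aromatic): no H
  Total hydrogens = 8.
Molecular formula: C6H8S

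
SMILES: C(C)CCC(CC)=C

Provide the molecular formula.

Heavy atoms from the SMILES: 8 C.
Implicit hydrogens by atom environment:
  5 × C: 2 H each → 10
  2 × C: 3 H each → 6
  1 × C: no H
  Total hydrogens = 16.
Molecular formula: C8H16

C8H16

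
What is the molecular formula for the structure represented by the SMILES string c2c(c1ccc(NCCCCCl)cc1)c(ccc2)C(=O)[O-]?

C17H17ClNO2-

Heavy atoms from the SMILES: 17 C, 1 Cl, 1 N, 2 O.
Implicit hydrogens by atom environment:
  8 × C (aromatic): 1 H each → 8
  4 × C: 2 H each → 8
  4 × C (aromatic): no H
  1 × C: no H
  1 × Cl: no H
  1 × N: 1 H
  1 × O: no H
  1 × O (charge -1): no H
  Total hydrogens = 17.
Net charge -1.
Molecular formula: C17H17ClNO2-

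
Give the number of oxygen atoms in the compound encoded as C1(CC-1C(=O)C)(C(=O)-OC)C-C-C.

3

The symbol for oxygen appears 3 times in the SMILES.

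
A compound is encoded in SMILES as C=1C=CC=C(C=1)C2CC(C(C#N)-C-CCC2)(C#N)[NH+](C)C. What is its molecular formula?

C18H24N3+

Heavy atoms from the SMILES: 18 C, 3 N.
Implicit hydrogens by atom environment:
  5 × C: 2 H each → 10
  5 × C (aromatic): 1 H each → 5
  3 × C: no H
  2 × C: 3 H each → 6
  2 × C: 1 H each → 2
  2 × N: no H
  1 × C (aromatic): no H
  1 × N (charge +1): 1 H
  Total hydrogens = 24.
Net charge +1.
Molecular formula: C18H24N3+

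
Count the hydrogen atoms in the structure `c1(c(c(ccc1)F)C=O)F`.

4

Hydrogens are implicit in SMILES; fill each atom to its normal valence:
  3 × C (aromatic): 1 H each → 3
  3 × C (aromatic): no H
  2 × F: no H
  1 × C: 1 H
  1 × O: no H
  Total hydrogens = 4.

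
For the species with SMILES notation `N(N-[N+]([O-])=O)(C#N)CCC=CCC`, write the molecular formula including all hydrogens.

C7H12N4O2

Heavy atoms from the SMILES: 7 C, 4 N, 2 O.
Implicit hydrogens by atom environment:
  3 × C: 2 H each → 6
  2 × C: 1 H each → 2
  2 × N: no H
  1 × C: 3 H
  1 × C: no H
  1 × N: 1 H
  1 × N (charge +1): no H
  1 × O: no H
  1 × O (charge -1): no H
  Total hydrogens = 12.
Molecular formula: C7H12N4O2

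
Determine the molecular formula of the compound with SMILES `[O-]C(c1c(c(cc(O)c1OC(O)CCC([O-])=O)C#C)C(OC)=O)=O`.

Heavy atoms from the SMILES: 15 C, 9 O.
Implicit hydrogens by atom environment:
  5 × C (aromatic): no H
  5 × O: no H
  4 × C: no H
  2 × C: 2 H each → 4
  2 × C: 1 H each → 2
  2 × O: 1 H each → 2
  2 × O (charge -1): no H
  1 × C: 3 H
  1 × C (aromatic): 1 H
  Total hydrogens = 12.
Net charge -2.
Molecular formula: [C15H12O9]2-

[C15H12O9]2-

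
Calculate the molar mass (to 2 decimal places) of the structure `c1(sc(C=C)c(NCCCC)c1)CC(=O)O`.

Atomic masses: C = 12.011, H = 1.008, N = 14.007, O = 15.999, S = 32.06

Molecular formula: C12H17NO2S.
M = 12×12.011 + 17×1.008 + 1×14.007 + 2×15.999 + 1×32.06 = 239.33 g/mol.

239.33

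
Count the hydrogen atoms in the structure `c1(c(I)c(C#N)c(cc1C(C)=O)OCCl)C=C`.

Hydrogens are implicit in SMILES; fill each atom to its normal valence:
  5 × C (aromatic): no H
  2 × C: 2 H each → 4
  2 × C: no H
  2 × O: no H
  1 × C: 3 H
  1 × C (aromatic): 1 H
  1 × C: 1 H
  1 × Cl: no H
  1 × I: no H
  1 × N: no H
  Total hydrogens = 9.

9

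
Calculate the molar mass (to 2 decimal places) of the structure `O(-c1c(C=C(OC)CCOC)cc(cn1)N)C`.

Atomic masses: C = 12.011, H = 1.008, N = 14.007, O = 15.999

Molecular formula: C12H18N2O3.
M = 12×12.011 + 18×1.008 + 2×14.007 + 3×15.999 = 238.29 g/mol.

238.29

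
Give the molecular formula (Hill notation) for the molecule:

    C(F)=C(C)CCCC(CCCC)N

Heavy atoms from the SMILES: 11 C, 1 F, 1 N.
Implicit hydrogens by atom environment:
  6 × C: 2 H each → 12
  2 × C: 3 H each → 6
  2 × C: 1 H each → 2
  1 × C: no H
  1 × F: no H
  1 × N: 2 H
  Total hydrogens = 22.
Molecular formula: C11H22FN

C11H22FN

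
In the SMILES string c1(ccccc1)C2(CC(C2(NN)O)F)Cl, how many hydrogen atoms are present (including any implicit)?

12

Hydrogens are implicit in SMILES; fill each atom to its normal valence:
  5 × C (aromatic): 1 H each → 5
  2 × C: no H
  1 × C: 2 H
  1 × C: 1 H
  1 × C (aromatic): no H
  1 × Cl: no H
  1 × F: no H
  1 × N: 2 H
  1 × N: 1 H
  1 × O: 1 H
  Total hydrogens = 12.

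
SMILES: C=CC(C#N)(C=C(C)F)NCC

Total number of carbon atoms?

9

The symbol for carbon appears 9 times in the SMILES.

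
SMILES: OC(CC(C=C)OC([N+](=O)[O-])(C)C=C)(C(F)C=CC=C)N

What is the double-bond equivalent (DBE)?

5

Molecular formula from the SMILES: C14H21FN2O4.
DoU = (2C + 2 + N − H − X)/2 = (2·14 + 2 + 2 − 21 − 1)/2 = 10/2 = 5.
(Structurally: 0 ring(s) + 5 π bond(s) = 5.)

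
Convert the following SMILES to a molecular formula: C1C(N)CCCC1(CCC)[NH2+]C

Heavy atoms from the SMILES: 10 C, 2 N.
Implicit hydrogens by atom environment:
  6 × C: 2 H each → 12
  2 × C: 3 H each → 6
  1 × C: 1 H
  1 × C: no H
  1 × N (charge +1): 2 H
  1 × N: 2 H
  Total hydrogens = 23.
Net charge +1.
Molecular formula: C10H23N2+

C10H23N2+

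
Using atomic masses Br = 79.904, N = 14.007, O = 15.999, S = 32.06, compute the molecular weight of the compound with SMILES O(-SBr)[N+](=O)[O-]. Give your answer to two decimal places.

173.97

Molecular formula: BrNO3S.
M = 1×79.904 + 1×14.007 + 3×15.999 + 1×32.06 = 173.97 g/mol.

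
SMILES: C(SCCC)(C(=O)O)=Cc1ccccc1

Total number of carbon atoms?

12

The symbol for carbon appears 12 times in the SMILES. Lowercase c denotes aromatic carbon and counts toward C.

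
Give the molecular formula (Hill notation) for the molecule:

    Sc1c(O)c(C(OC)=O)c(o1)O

Heavy atoms from the SMILES: 6 C, 5 O, 1 S.
Implicit hydrogens by atom environment:
  4 × C (aromatic): no H
  2 × O: 1 H each → 2
  2 × O: no H
  1 × C: 3 H
  1 × C: no H
  1 × O (aromatic): no H
  1 × S: 1 H
  Total hydrogens = 6.
Molecular formula: C6H6O5S

C6H6O5S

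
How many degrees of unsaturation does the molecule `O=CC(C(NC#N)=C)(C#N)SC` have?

Molecular formula from the SMILES: C7H7N3OS.
DoU = (2C + 2 + N − H − X)/2 = (2·7 + 2 + 3 − 7 − 0)/2 = 12/2 = 6.
(Structurally: 0 ring(s) + 6 π bond(s) = 6.)

6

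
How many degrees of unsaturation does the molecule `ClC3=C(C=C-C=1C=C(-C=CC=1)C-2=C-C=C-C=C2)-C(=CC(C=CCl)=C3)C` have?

14

Molecular formula from the SMILES: C23H18Cl2.
DoU = (2C + 2 + N − H − X)/2 = (2·23 + 2 + 0 − 18 − 2)/2 = 28/2 = 14.
(Structurally: 3 ring(s) + 11 π bond(s) = 14.)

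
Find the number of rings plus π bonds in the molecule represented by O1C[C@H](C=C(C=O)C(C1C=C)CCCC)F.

Molecular formula from the SMILES: C13H19FO2.
DoU = (2C + 2 + N − H − X)/2 = (2·13 + 2 + 0 − 19 − 1)/2 = 8/2 = 4.
(Structurally: 1 ring(s) + 3 π bond(s) = 4.)

4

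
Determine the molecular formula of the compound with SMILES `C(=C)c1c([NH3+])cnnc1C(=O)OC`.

Heavy atoms from the SMILES: 8 C, 3 N, 2 O.
Implicit hydrogens by atom environment:
  3 × C (aromatic): no H
  2 × N (aromatic): no H
  2 × O: no H
  1 × C: 3 H
  1 × C: 2 H
  1 × C (aromatic): 1 H
  1 × C: 1 H
  1 × C: no H
  1 × N (charge +1): 3 H
  Total hydrogens = 10.
Net charge +1.
Molecular formula: C8H10N3O2+

C8H10N3O2+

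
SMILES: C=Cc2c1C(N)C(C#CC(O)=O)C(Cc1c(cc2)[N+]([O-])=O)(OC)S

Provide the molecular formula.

Heavy atoms from the SMILES: 16 C, 2 N, 5 O, 1 S.
Implicit hydrogens by atom environment:
  4 × C (aromatic): no H
  4 × C: no H
  3 × C: 1 H each → 3
  3 × O: no H
  2 × C: 2 H each → 4
  2 × C (aromatic): 1 H each → 2
  1 × C: 3 H
  1 × N: 2 H
  1 × N (charge +1): no H
  1 × O: 1 H
  1 × O (charge -1): no H
  1 × S: 1 H
  Total hydrogens = 16.
Molecular formula: C16H16N2O5S

C16H16N2O5S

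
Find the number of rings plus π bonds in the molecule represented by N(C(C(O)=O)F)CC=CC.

2

Molecular formula from the SMILES: C6H10FNO2.
DoU = (2C + 2 + N − H − X)/2 = (2·6 + 2 + 1 − 10 − 1)/2 = 4/2 = 2.
(Structurally: 0 ring(s) + 2 π bond(s) = 2.)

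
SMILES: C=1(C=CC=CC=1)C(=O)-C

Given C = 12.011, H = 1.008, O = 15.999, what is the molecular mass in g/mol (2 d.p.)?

Molecular formula: C8H8O.
M = 8×12.011 + 8×1.008 + 1×15.999 = 120.15 g/mol.

120.15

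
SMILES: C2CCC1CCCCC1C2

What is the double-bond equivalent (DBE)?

Molecular formula from the SMILES: C10H18.
DoU = (2C + 2 + N − H − X)/2 = (2·10 + 2 + 0 − 18 − 0)/2 = 4/2 = 2.
(Structurally: 2 ring(s) + 0 π bond(s) = 2.)

2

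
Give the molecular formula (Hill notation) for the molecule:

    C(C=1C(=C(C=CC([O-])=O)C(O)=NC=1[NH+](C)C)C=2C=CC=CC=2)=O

Heavy atoms from the SMILES: 17 C, 2 N, 4 O.
Implicit hydrogens by atom environment:
  6 × C (aromatic): no H
  5 × C (aromatic): 1 H each → 5
  3 × C: 1 H each → 3
  2 × C: 3 H each → 6
  2 × O: no H
  1 × C: no H
  1 × N (charge +1): 1 H
  1 × N (aromatic): no H
  1 × O: 1 H
  1 × O (charge -1): no H
  Total hydrogens = 16.
Molecular formula: C17H16N2O4

C17H16N2O4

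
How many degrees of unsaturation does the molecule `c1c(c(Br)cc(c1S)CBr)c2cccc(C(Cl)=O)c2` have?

Molecular formula from the SMILES: C14H9Br2ClOS.
DoU = (2C + 2 + N − H − X)/2 = (2·14 + 2 + 0 − 9 − 3)/2 = 18/2 = 9.
(Structurally: 2 ring(s) + 7 π bond(s) = 9.)

9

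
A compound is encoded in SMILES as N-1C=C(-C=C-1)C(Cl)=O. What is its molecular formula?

C5H4ClNO

Heavy atoms from the SMILES: 5 C, 1 Cl, 1 N, 1 O.
Implicit hydrogens by atom environment:
  3 × C (aromatic): 1 H each → 3
  1 × C (aromatic): no H
  1 × C: no H
  1 × Cl: no H
  1 × N (aromatic): 1 H
  1 × O: no H
  Total hydrogens = 4.
Molecular formula: C5H4ClNO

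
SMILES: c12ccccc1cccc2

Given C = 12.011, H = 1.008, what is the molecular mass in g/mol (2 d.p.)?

Molecular formula: C10H8.
M = 10×12.011 + 8×1.008 = 128.17 g/mol.

128.17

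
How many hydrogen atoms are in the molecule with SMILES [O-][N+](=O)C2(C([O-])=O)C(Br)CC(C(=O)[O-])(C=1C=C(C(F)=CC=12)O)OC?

Hydrogens are implicit in SMILES; fill each atom to its normal valence:
  4 × C (aromatic): no H
  4 × C: no H
  4 × O: no H
  3 × O (charge -1): no H
  2 × C (aromatic): 1 H each → 2
  1 × Br: no H
  1 × C: 3 H
  1 × C: 2 H
  1 × C: 1 H
  1 × F: no H
  1 × N (charge +1): no H
  1 × O: 1 H
  Total hydrogens = 9.

9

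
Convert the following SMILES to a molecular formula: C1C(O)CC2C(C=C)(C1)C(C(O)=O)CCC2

C13H20O3

Heavy atoms from the SMILES: 13 C, 3 O.
Implicit hydrogens by atom environment:
  7 × C: 2 H each → 14
  4 × C: 1 H each → 4
  2 × C: no H
  2 × O: 1 H each → 2
  1 × O: no H
  Total hydrogens = 20.
Molecular formula: C13H20O3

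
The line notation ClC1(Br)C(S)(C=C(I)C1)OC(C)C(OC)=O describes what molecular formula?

Heavy atoms from the SMILES: 1 Br, 9 C, 1 Cl, 1 I, 3 O, 1 S.
Implicit hydrogens by atom environment:
  4 × C: no H
  3 × O: no H
  2 × C: 3 H each → 6
  2 × C: 1 H each → 2
  1 × Br: no H
  1 × C: 2 H
  1 × Cl: no H
  1 × I: no H
  1 × S: 1 H
  Total hydrogens = 11.
Molecular formula: C9H11BrClIO3S

C9H11BrClIO3S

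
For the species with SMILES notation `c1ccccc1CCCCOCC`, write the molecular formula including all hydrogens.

C12H18O

Heavy atoms from the SMILES: 12 C, 1 O.
Implicit hydrogens by atom environment:
  5 × C: 2 H each → 10
  5 × C (aromatic): 1 H each → 5
  1 × C: 3 H
  1 × C (aromatic): no H
  1 × O: no H
  Total hydrogens = 18.
Molecular formula: C12H18O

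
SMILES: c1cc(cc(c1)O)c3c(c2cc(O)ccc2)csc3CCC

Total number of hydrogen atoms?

18

Hydrogens are implicit in SMILES; fill each atom to its normal valence:
  9 × C (aromatic): 1 H each → 9
  7 × C (aromatic): no H
  2 × C: 2 H each → 4
  2 × O: 1 H each → 2
  1 × C: 3 H
  1 × S (aromatic): no H
  Total hydrogens = 18.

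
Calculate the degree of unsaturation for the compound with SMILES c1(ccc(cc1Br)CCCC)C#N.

6

Molecular formula from the SMILES: C11H12BrN.
DoU = (2C + 2 + N − H − X)/2 = (2·11 + 2 + 1 − 12 − 1)/2 = 12/2 = 6.
(Structurally: 1 ring(s) + 5 π bond(s) = 6.)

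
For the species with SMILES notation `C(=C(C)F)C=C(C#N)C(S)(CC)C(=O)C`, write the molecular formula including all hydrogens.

Heavy atoms from the SMILES: 11 C, 1 F, 1 N, 1 O, 1 S.
Implicit hydrogens by atom environment:
  5 × C: no H
  3 × C: 3 H each → 9
  2 × C: 1 H each → 2
  1 × C: 2 H
  1 × F: no H
  1 × N: no H
  1 × O: no H
  1 × S: 1 H
  Total hydrogens = 14.
Molecular formula: C11H14FNOS

C11H14FNOS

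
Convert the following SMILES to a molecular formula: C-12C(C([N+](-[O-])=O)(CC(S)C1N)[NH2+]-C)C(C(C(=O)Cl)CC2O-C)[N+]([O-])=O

C13H22ClN4O6S+

Heavy atoms from the SMILES: 13 C, 1 Cl, 4 N, 6 O, 1 S.
Implicit hydrogens by atom environment:
  7 × C: 1 H each → 7
  4 × O: no H
  2 × C: 3 H each → 6
  2 × C: 2 H each → 4
  2 × C: no H
  2 × N (charge +1): no H
  2 × O (charge -1): no H
  1 × Cl: no H
  1 × N: 2 H
  1 × N (charge +1): 2 H
  1 × S: 1 H
  Total hydrogens = 22.
Net charge +1.
Molecular formula: C13H22ClN4O6S+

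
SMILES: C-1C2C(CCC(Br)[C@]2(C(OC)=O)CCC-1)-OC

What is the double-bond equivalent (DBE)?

Molecular formula from the SMILES: C13H21BrO3.
DoU = (2C + 2 + N − H − X)/2 = (2·13 + 2 + 0 − 21 − 1)/2 = 6/2 = 3.
(Structurally: 2 ring(s) + 1 π bond(s) = 3.)

3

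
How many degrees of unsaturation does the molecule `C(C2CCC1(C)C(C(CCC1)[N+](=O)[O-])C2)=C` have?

Molecular formula from the SMILES: C13H21NO2.
DoU = (2C + 2 + N − H − X)/2 = (2·13 + 2 + 1 − 21 − 0)/2 = 8/2 = 4.
(Structurally: 2 ring(s) + 2 π bond(s) = 4.)

4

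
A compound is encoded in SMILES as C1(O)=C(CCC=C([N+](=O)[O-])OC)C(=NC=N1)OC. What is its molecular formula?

Heavy atoms from the SMILES: 10 C, 3 N, 5 O.
Implicit hydrogens by atom environment:
  3 × C (aromatic): no H
  3 × O: no H
  2 × C: 3 H each → 6
  2 × C: 2 H each → 4
  2 × N (aromatic): no H
  1 × C (aromatic): 1 H
  1 × C: 1 H
  1 × C: no H
  1 × N (charge +1): no H
  1 × O: 1 H
  1 × O (charge -1): no H
  Total hydrogens = 13.
Molecular formula: C10H13N3O5

C10H13N3O5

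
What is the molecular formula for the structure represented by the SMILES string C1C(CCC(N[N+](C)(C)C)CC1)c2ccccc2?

C16H27N2+

Heavy atoms from the SMILES: 16 C, 2 N.
Implicit hydrogens by atom environment:
  5 × C: 2 H each → 10
  5 × C (aromatic): 1 H each → 5
  3 × C: 3 H each → 9
  2 × C: 1 H each → 2
  1 × C (aromatic): no H
  1 × N: 1 H
  1 × N (charge +1): no H
  Total hydrogens = 27.
Net charge +1.
Molecular formula: C16H27N2+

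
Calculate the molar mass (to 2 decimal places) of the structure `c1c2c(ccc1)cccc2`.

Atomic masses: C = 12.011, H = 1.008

128.17

Molecular formula: C10H8.
M = 10×12.011 + 8×1.008 = 128.17 g/mol.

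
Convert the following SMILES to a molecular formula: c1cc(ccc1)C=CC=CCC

C12H14

Heavy atoms from the SMILES: 12 C.
Implicit hydrogens by atom environment:
  5 × C (aromatic): 1 H each → 5
  4 × C: 1 H each → 4
  1 × C: 3 H
  1 × C: 2 H
  1 × C (aromatic): no H
  Total hydrogens = 14.
Molecular formula: C12H14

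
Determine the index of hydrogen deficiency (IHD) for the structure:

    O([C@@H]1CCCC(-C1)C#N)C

3

Molecular formula from the SMILES: C8H13NO.
DoU = (2C + 2 + N − H − X)/2 = (2·8 + 2 + 1 − 13 − 0)/2 = 6/2 = 3.
(Structurally: 1 ring(s) + 2 π bond(s) = 3.)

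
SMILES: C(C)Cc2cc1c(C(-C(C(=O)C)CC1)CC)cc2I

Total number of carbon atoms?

The symbol for carbon appears 17 times in the SMILES. Lowercase c denotes aromatic carbon and counts toward C.

17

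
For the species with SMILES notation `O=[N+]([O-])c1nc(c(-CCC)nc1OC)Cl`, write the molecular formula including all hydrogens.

Heavy atoms from the SMILES: 8 C, 1 Cl, 3 N, 3 O.
Implicit hydrogens by atom environment:
  4 × C (aromatic): no H
  2 × C: 3 H each → 6
  2 × C: 2 H each → 4
  2 × N (aromatic): no H
  2 × O: no H
  1 × Cl: no H
  1 × N (charge +1): no H
  1 × O (charge -1): no H
  Total hydrogens = 10.
Molecular formula: C8H10ClN3O3

C8H10ClN3O3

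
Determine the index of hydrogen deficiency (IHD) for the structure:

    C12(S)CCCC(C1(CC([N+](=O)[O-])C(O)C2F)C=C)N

4

Molecular formula from the SMILES: C12H19FN2O3S.
DoU = (2C + 2 + N − H − X)/2 = (2·12 + 2 + 2 − 19 − 1)/2 = 8/2 = 4.
(Structurally: 2 ring(s) + 2 π bond(s) = 4.)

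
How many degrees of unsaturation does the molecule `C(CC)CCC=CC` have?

Molecular formula from the SMILES: C8H16.
DoU = (2C + 2 + N − H − X)/2 = (2·8 + 2 + 0 − 16 − 0)/2 = 2/2 = 1.
(Structurally: 0 ring(s) + 1 π bond(s) = 1.)

1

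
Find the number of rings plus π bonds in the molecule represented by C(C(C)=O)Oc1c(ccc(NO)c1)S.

5

Molecular formula from the SMILES: C9H11NO3S.
DoU = (2C + 2 + N − H − X)/2 = (2·9 + 2 + 1 − 11 − 0)/2 = 10/2 = 5.
(Structurally: 1 ring(s) + 4 π bond(s) = 5.)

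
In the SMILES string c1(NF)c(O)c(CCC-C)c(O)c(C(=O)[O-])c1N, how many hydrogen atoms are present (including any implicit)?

14

Hydrogens are implicit in SMILES; fill each atom to its normal valence:
  6 × C (aromatic): no H
  3 × C: 2 H each → 6
  2 × O: 1 H each → 2
  1 × C: 3 H
  1 × C: no H
  1 × F: no H
  1 × N: 2 H
  1 × N: 1 H
  1 × O: no H
  1 × O (charge -1): no H
  Total hydrogens = 14.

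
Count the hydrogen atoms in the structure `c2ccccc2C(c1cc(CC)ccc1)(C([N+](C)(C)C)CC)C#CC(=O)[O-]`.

Hydrogens are implicit in SMILES; fill each atom to its normal valence:
  9 × C (aromatic): 1 H each → 9
  5 × C: 3 H each → 15
  4 × C: no H
  3 × C (aromatic): no H
  2 × C: 2 H each → 4
  1 × C: 1 H
  1 × N (charge +1): no H
  1 × O: no H
  1 × O (charge -1): no H
  Total hydrogens = 29.

29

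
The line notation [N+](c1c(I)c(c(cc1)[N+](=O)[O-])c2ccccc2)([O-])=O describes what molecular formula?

C12H7IN2O4

Heavy atoms from the SMILES: 12 C, 1 I, 2 N, 4 O.
Implicit hydrogens by atom environment:
  7 × C (aromatic): 1 H each → 7
  5 × C (aromatic): no H
  2 × N (charge +1): no H
  2 × O: no H
  2 × O (charge -1): no H
  1 × I: no H
  Total hydrogens = 7.
Molecular formula: C12H7IN2O4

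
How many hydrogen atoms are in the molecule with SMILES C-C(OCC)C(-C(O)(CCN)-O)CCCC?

27

Hydrogens are implicit in SMILES; fill each atom to its normal valence:
  6 × C: 2 H each → 12
  3 × C: 3 H each → 9
  2 × C: 1 H each → 2
  2 × O: 1 H each → 2
  1 × C: no H
  1 × N: 2 H
  1 × O: no H
  Total hydrogens = 27.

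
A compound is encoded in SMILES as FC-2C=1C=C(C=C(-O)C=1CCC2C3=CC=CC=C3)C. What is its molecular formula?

C17H17FO

Heavy atoms from the SMILES: 17 C, 1 F, 1 O.
Implicit hydrogens by atom environment:
  7 × C (aromatic): 1 H each → 7
  5 × C (aromatic): no H
  2 × C: 2 H each → 4
  2 × C: 1 H each → 2
  1 × C: 3 H
  1 × F: no H
  1 × O: 1 H
  Total hydrogens = 17.
Molecular formula: C17H17FO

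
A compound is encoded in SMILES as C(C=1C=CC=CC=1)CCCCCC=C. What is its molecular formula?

C14H20

Heavy atoms from the SMILES: 14 C.
Implicit hydrogens by atom environment:
  7 × C: 2 H each → 14
  5 × C (aromatic): 1 H each → 5
  1 × C: 1 H
  1 × C (aromatic): no H
  Total hydrogens = 20.
Molecular formula: C14H20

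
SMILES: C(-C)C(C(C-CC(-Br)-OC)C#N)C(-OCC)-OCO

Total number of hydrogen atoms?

24

Hydrogens are implicit in SMILES; fill each atom to its normal valence:
  5 × C: 2 H each → 10
  4 × C: 1 H each → 4
  3 × C: 3 H each → 9
  3 × O: no H
  1 × Br: no H
  1 × C: no H
  1 × N: no H
  1 × O: 1 H
  Total hydrogens = 24.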